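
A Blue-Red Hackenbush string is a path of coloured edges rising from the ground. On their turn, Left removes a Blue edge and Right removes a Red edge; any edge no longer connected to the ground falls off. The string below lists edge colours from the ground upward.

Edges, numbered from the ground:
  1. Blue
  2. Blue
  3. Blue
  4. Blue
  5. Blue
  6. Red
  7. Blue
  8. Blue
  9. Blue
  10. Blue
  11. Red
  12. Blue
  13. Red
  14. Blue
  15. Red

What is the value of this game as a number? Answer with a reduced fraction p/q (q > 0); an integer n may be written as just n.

5077/1024

Build val(s[:k]) for k = 1..15, string s = Blue Blue Blue Blue Blue Red Blue Blue Blue Blue Red Blue Red Blue Red.
edge 1 of 15 (Blue): { 0 | ∅ } gives 1
edge 2 of 15 (Blue): { 0,1 | ∅ } gives 2
edge 3 of 15 (Blue): { 0,1,2 | ∅ } gives 3
edge 4 of 15 (Blue): { 0,1,2,3 | ∅ } gives 4
edge 5 of 15 (Blue): { 0,1,2,3,4 | ∅ } gives 5
edge 6 of 15 (Red): { 0,1,2,3,4 | 5 } gives 9/2
edge 7 of 15 (Blue): { 0,1,2,3,4,9/2 | 5 } gives 19/4
edge 8 of 15 (Blue): { 0,1,2,3,4,9/2,19/4 | 5 } gives 39/8
edge 9 of 15 (Blue): { 0,1,2,3,4,9/2,19/4,39/8 | 5 } gives 79/16
edge 10 of 15 (Blue): { 0,1,2,3,4,9/2,19/4,39/8,79/16 | 5 } gives 159/32
edge 11 of 15 (Red): { 0,1,2,3,4,9/2,19/4,39/8,79/16 | 159/32,5 } gives 317/64
edge 12 of 15 (Blue): { 0,1,2,3,4,9/2,19/4,39/8,79/16,317/64 | 159/32,5 } gives 635/128
edge 13 of 15 (Red): { 0,1,2,3,4,9/2,19/4,39/8,79/16,317/64 | 635/128,159/32,5 } gives 1269/256
edge 14 of 15 (Blue): { 0,1,2,3,4,9/2,19/4,39/8,79/16,317/64,1269/256 | 635/128,159/32,5 } gives 2539/512
edge 15 of 15 (Red): { 0,1,2,3,4,9/2,19/4,39/8,79/16,317/64,1269/256 | 2539/512,635/128,159/32,5 } gives 5077/1024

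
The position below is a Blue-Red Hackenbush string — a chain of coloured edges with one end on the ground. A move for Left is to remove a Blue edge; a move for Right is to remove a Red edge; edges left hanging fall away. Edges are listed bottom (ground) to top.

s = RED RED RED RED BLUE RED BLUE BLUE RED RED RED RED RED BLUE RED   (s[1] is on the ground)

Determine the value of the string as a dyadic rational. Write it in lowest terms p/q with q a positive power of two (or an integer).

Prefix values for RED RED RED RED BLUE RED BLUE BLUE RED RED RED RED RED BLUE RED via {L|R} + simplicity:
step 1: add RED to get R; options L={  } R={ 0 } — -1
step 2: add RED to get RR; options L={  } R={ -1,0 } — -2
step 3: add RED to get RRR; options L={  } R={ -2,-1,0 } — -3
step 4: add RED to get RRRR; options L={  } R={ -3,-2,-1,0 } — -4
step 5: add BLUE to get RRRRB; options L={ -4 } R={ -3,-2,-1,0 } — -7/2
step 6: add RED to get RRRRBR; options L={ -4 } R={ -7/2,-3,-2,-1,0 } — -15/4
step 7: add BLUE to get RRRRBRB; options L={ -4,-15/4 } R={ -7/2,-3,-2,-1,0 } — -29/8
step 8: add BLUE to get RRRRBRBB; options L={ -4,-15/4,-29/8 } R={ -7/2,-3,-2,-1,0 } — -57/16
step 9: add RED to get RRRRBRBBR; options L={ -4,-15/4,-29/8 } R={ -57/16,-7/2,-3,-2,-1,0 } — -115/32
step 10: add RED to get RRRRBRBBRR; options L={ -4,-15/4,-29/8 } R={ -115/32,-57/16,-7/2,-3,-2,-1,0 } — -231/64
step 11: add RED to get RRRRBRBBRRR; options L={ -4,-15/4,-29/8 } R={ -231/64,-115/32,-57/16,-7/2,-3,-2,-1,0 } — -463/128
step 12: add RED to get RRRRBRBBRRRR; options L={ -4,-15/4,-29/8 } R={ -463/128,-231/64,-115/32,-57/16,-7/2,-3,-2,-1,0 } — -927/256
step 13: add RED to get RRRRBRBBRRRRR; options L={ -4,-15/4,-29/8 } R={ -927/256,-463/128,-231/64,-115/32,-57/16,-7/2,-3,-2,-1,0 } — -1855/512
step 14: add BLUE to get RRRRBRBBRRRRRB; options L={ -4,-15/4,-29/8,-1855/512 } R={ -927/256,-463/128,-231/64,-115/32,-57/16,-7/2,-3,-2,-1,0 } — -3709/1024
step 15: add RED to get RRRRBRBBRRRRRBR; options L={ -4,-15/4,-29/8,-1855/512 } R={ -3709/1024,-927/256,-463/128,-231/64,-115/32,-57/16,-7/2,-3,-2,-1,0 } — -7419/2048

-7419/2048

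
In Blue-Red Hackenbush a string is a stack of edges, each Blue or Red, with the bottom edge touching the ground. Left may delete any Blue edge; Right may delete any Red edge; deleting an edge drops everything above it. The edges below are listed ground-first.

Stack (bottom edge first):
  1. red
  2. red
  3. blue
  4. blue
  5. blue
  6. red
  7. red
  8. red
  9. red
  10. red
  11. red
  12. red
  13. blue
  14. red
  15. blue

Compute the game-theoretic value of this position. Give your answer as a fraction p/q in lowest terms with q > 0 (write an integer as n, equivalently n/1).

Build G(s[:k]) for k = 1..15, string s = red red blue blue blue red red red red red red red blue red blue.
step 1: add red to get r; options L={  } R={ 0 } = -1
step 2: add red to get rr; options L={  } R={ -1; 0 } = -2
step 3: add blue to get rrb; options L={ -2 } R={ -1; 0 } = -3/2
step 4: add blue to get rrbb; options L={ -2; -3/2 } R={ -1; 0 } = -5/4
step 5: add blue to get rrbbb; options L={ -2; -3/2; -5/4 } R={ -1; 0 } = -9/8
step 6: add red to get rrbbbr; options L={ -2; -3/2; -5/4 } R={ -9/8; -1; 0 } = -19/16
step 7: add red to get rrbbbrr; options L={ -2; -3/2; -5/4 } R={ -19/16; -9/8; -1; 0 } = -39/32
step 8: add red to get rrbbbrrr; options L={ -2; -3/2; -5/4 } R={ -39/32; -19/16; -9/8; -1; 0 } = -79/64
step 9: add red to get rrbbbrrrr; options L={ -2; -3/2; -5/4 } R={ -79/64; -39/32; -19/16; -9/8; -1; 0 } = -159/128
step 10: add red to get rrbbbrrrrr; options L={ -2; -3/2; -5/4 } R={ -159/128; -79/64; -39/32; -19/16; -9/8; -1; 0 } = -319/256
step 11: add red to get rrbbbrrrrrr; options L={ -2; -3/2; -5/4 } R={ -319/256; -159/128; -79/64; -39/32; -19/16; -9/8; -1; 0 } = -639/512
step 12: add red to get rrbbbrrrrrrr; options L={ -2; -3/2; -5/4 } R={ -639/512; -319/256; -159/128; -79/64; -39/32; -19/16; -9/8; -1; 0 } = -1279/1024
step 13: add blue to get rrbbbrrrrrrrb; options L={ -2; -3/2; -5/4; -1279/1024 } R={ -639/512; -319/256; -159/128; -79/64; -39/32; -19/16; -9/8; -1; 0 } = -2557/2048
step 14: add red to get rrbbbrrrrrrrbr; options L={ -2; -3/2; -5/4; -1279/1024 } R={ -2557/2048; -639/512; -319/256; -159/128; -79/64; -39/32; -19/16; -9/8; -1; 0 } = -5115/4096
step 15: add blue to get rrbbbrrrrrrrbrb; options L={ -2; -3/2; -5/4; -1279/1024; -5115/4096 } R={ -2557/2048; -639/512; -319/256; -159/128; -79/64; -39/32; -19/16; -9/8; -1; 0 } = -10229/8192

-10229/8192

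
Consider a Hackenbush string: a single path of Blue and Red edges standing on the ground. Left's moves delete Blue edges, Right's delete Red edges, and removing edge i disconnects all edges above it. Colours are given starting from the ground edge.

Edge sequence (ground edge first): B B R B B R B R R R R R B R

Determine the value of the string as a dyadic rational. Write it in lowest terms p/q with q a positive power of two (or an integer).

7429/4096

edge 1 of 14 (B): { 0 | none } => 1
edge 2 of 14 (B): { 0; 1 | none } => 2
edge 3 of 14 (R): { 0; 1 | 2 } => 3/2
edge 4 of 14 (B): { 0; 1; 3/2 | 2 } => 7/4
edge 5 of 14 (B): { 0; 1; 3/2; 7/4 | 2 } => 15/8
edge 6 of 14 (R): { 0; 1; 3/2; 7/4 | 15/8; 2 } => 29/16
edge 7 of 14 (B): { 0; 1; 3/2; 7/4; 29/16 | 15/8; 2 } => 59/32
edge 8 of 14 (R): { 0; 1; 3/2; 7/4; 29/16 | 59/32; 15/8; 2 } => 117/64
edge 9 of 14 (R): { 0; 1; 3/2; 7/4; 29/16 | 117/64; 59/32; 15/8; 2 } => 233/128
edge 10 of 14 (R): { 0; 1; 3/2; 7/4; 29/16 | 233/128; 117/64; 59/32; 15/8; 2 } => 465/256
edge 11 of 14 (R): { 0; 1; 3/2; 7/4; 29/16 | 465/256; 233/128; 117/64; 59/32; 15/8; 2 } => 929/512
edge 12 of 14 (R): { 0; 1; 3/2; 7/4; 29/16 | 929/512; 465/256; 233/128; 117/64; 59/32; 15/8; 2 } => 1857/1024
edge 13 of 14 (B): { 0; 1; 3/2; 7/4; 29/16; 1857/1024 | 929/512; 465/256; 233/128; 117/64; 59/32; 15/8; 2 } => 3715/2048
edge 14 of 14 (R): { 0; 1; 3/2; 7/4; 29/16; 1857/1024 | 3715/2048; 929/512; 465/256; 233/128; 117/64; 59/32; 15/8; 2 } => 7429/4096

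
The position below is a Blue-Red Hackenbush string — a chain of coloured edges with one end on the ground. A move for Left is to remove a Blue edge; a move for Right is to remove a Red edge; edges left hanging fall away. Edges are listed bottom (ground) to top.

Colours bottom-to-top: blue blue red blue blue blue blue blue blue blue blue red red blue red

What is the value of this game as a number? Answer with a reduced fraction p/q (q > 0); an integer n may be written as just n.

16357/8192

edge 1 of 15 (blue): { 0 | (no moves) } => 1
edge 2 of 15 (blue): { 0; 1 | (no moves) } => 2
edge 3 of 15 (red): { 0; 1 | 2 } => 3/2
edge 4 of 15 (blue): { 0; 1; 3/2 | 2 } => 7/4
edge 5 of 15 (blue): { 0; 1; 3/2; 7/4 | 2 } => 15/8
edge 6 of 15 (blue): { 0; 1; 3/2; 7/4; 15/8 | 2 } => 31/16
edge 7 of 15 (blue): { 0; 1; 3/2; 7/4; 15/8; 31/16 | 2 } => 63/32
edge 8 of 15 (blue): { 0; 1; 3/2; 7/4; 15/8; 31/16; 63/32 | 2 } => 127/64
edge 9 of 15 (blue): { 0; 1; 3/2; 7/4; 15/8; 31/16; 63/32; 127/64 | 2 } => 255/128
edge 10 of 15 (blue): { 0; 1; 3/2; 7/4; 15/8; 31/16; 63/32; 127/64; 255/128 | 2 } => 511/256
edge 11 of 15 (blue): { 0; 1; 3/2; 7/4; 15/8; 31/16; 63/32; 127/64; 255/128; 511/256 | 2 } => 1023/512
edge 12 of 15 (red): { 0; 1; 3/2; 7/4; 15/8; 31/16; 63/32; 127/64; 255/128; 511/256 | 1023/512; 2 } => 2045/1024
edge 13 of 15 (red): { 0; 1; 3/2; 7/4; 15/8; 31/16; 63/32; 127/64; 255/128; 511/256 | 2045/1024; 1023/512; 2 } => 4089/2048
edge 14 of 15 (blue): { 0; 1; 3/2; 7/4; 15/8; 31/16; 63/32; 127/64; 255/128; 511/256; 4089/2048 | 2045/1024; 1023/512; 2 } => 8179/4096
edge 15 of 15 (red): { 0; 1; 3/2; 7/4; 15/8; 31/16; 63/32; 127/64; 255/128; 511/256; 4089/2048 | 8179/4096; 2045/1024; 1023/512; 2 } => 16357/8192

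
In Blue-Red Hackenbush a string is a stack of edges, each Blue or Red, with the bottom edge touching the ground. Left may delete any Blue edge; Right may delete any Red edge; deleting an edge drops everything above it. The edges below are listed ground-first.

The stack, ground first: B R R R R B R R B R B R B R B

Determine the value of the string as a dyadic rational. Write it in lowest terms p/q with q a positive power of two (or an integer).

1195/16384

Recurse on prefixes of the 15-edge string B R R R R B R R B R B R B R B:
1 of 15 · B · max L 0 · min R +∞ -> 1
2 of 15 · BR · max L 0 · min R 1 -> 1/2
3 of 15 · BRR · max L 0 · min R 1/2 -> 1/4
4 of 15 · BRRR · max L 0 · min R 1/4 -> 1/8
5 of 15 · BRRRR · max L 0 · min R 1/8 -> 1/16
6 of 15 · BRRRRB · max L 1/16 · min R 1/8 -> 3/32
7 of 15 · BRRRRBR · max L 1/16 · min R 3/32 -> 5/64
8 of 15 · BRRRRBRR · max L 1/16 · min R 5/64 -> 9/128
9 of 15 · BRRRRBRRB · max L 9/128 · min R 5/64 -> 19/256
10 of 15 · BRRRRBRRBR · max L 9/128 · min R 19/256 -> 37/512
11 of 15 · BRRRRBRRBRB · max L 37/512 · min R 19/256 -> 75/1024
12 of 15 · BRRRRBRRBRBR · max L 37/512 · min R 75/1024 -> 149/2048
13 of 15 · BRRRRBRRBRBRB · max L 149/2048 · min R 75/1024 -> 299/4096
14 of 15 · BRRRRBRRBRBRBR · max L 149/2048 · min R 299/4096 -> 597/8192
15 of 15 · BRRRRBRRBRBRBRB · max L 597/8192 · min R 299/4096 -> 1195/16384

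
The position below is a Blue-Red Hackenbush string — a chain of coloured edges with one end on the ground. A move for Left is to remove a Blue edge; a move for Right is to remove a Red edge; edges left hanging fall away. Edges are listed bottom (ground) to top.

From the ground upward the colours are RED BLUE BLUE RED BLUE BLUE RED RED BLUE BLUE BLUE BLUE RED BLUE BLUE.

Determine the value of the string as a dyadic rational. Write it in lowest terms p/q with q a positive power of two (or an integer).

value(R) = { ∅ | 0 } — -1
value(RB) = { -1 | 0 } — -1/2
value(RBB) = { -1, -1/2 | 0 } — -1/4
value(RBBR) = { -1, -1/2 | -1/4, 0 } — -3/8
value(RBBRB) = { -1, -1/2, -3/8 | -1/4, 0 } — -5/16
value(RBBRBB) = { -1, -1/2, -3/8, -5/16 | -1/4, 0 } — -9/32
value(RBBRBBR) = { -1, -1/2, -3/8, -5/16 | -9/32, -1/4, 0 } — -19/64
value(RBBRBBRR) = { -1, -1/2, -3/8, -5/16 | -19/64, -9/32, -1/4, 0 } — -39/128
value(RBBRBBRRB) = { -1, -1/2, -3/8, -5/16, -39/128 | -19/64, -9/32, -1/4, 0 } — -77/256
value(RBBRBBRRBB) = { -1, -1/2, -3/8, -5/16, -39/128, -77/256 | -19/64, -9/32, -1/4, 0 } — -153/512
value(RBBRBBRRBBB) = { -1, -1/2, -3/8, -5/16, -39/128, -77/256, -153/512 | -19/64, -9/32, -1/4, 0 } — -305/1024
value(RBBRBBRRBBBB) = { -1, -1/2, -3/8, -5/16, -39/128, -77/256, -153/512, -305/1024 | -19/64, -9/32, -1/4, 0 } — -609/2048
value(RBBRBBRRBBBBR) = { -1, -1/2, -3/8, -5/16, -39/128, -77/256, -153/512, -305/1024 | -609/2048, -19/64, -9/32, -1/4, 0 } — -1219/4096
value(RBBRBBRRBBBBRB) = { -1, -1/2, -3/8, -5/16, -39/128, -77/256, -153/512, -305/1024, -1219/4096 | -609/2048, -19/64, -9/32, -1/4, 0 } — -2437/8192
value(RBBRBBRRBBBBRBB) = { -1, -1/2, -3/8, -5/16, -39/128, -77/256, -153/512, -305/1024, -1219/4096, -2437/8192 | -609/2048, -19/64, -9/32, -1/4, 0 } — -4873/16384

-4873/16384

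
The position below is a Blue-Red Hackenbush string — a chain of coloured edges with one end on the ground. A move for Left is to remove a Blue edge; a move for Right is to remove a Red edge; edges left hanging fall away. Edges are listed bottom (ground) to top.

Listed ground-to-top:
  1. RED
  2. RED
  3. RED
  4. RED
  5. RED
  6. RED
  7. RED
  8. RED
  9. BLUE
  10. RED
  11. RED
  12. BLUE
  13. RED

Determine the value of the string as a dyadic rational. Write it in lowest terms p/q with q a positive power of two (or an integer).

-251/32

Build value(s[:k]) for k = 1..13, string s = RED RED RED RED RED RED RED RED BLUE RED RED BLUE RED.
step 1: add RED to get R; options L={ — } R={ 0 } so -1
step 2: add RED to get RR; options L={ — } R={ -1,0 } so -2
step 3: add RED to get RRR; options L={ — } R={ -2,-1,0 } so -3
step 4: add RED to get RRRR; options L={ — } R={ -3,-2,-1,0 } so -4
step 5: add RED to get RRRRR; options L={ — } R={ -4,-3,-2,-1,0 } so -5
step 6: add RED to get RRRRRR; options L={ — } R={ -5,-4,-3,-2,-1,0 } so -6
step 7: add RED to get RRRRRRR; options L={ — } R={ -6,-5,-4,-3,-2,-1,0 } so -7
step 8: add RED to get RRRRRRRR; options L={ — } R={ -7,-6,-5,-4,-3,-2,-1,0 } so -8
step 9: add BLUE to get RRRRRRRRB; options L={ -8 } R={ -7,-6,-5,-4,-3,-2,-1,0 } so -15/2
step 10: add RED to get RRRRRRRRBR; options L={ -8 } R={ -15/2,-7,-6,-5,-4,-3,-2,-1,0 } so -31/4
step 11: add RED to get RRRRRRRRBRR; options L={ -8 } R={ -31/4,-15/2,-7,-6,-5,-4,-3,-2,-1,0 } so -63/8
step 12: add BLUE to get RRRRRRRRBRRB; options L={ -8,-63/8 } R={ -31/4,-15/2,-7,-6,-5,-4,-3,-2,-1,0 } so -125/16
step 13: add RED to get RRRRRRRRBRRBR; options L={ -8,-63/8 } R={ -125/16,-31/4,-15/2,-7,-6,-5,-4,-3,-2,-1,0 } so -251/32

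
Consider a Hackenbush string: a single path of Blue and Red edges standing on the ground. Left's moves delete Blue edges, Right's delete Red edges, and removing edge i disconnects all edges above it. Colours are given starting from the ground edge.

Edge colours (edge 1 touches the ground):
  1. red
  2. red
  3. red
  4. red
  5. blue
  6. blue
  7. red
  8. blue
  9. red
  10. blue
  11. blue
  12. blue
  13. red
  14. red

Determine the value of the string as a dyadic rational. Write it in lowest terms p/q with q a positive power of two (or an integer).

-3399/1024

edge 1 of 14 (red): { none | 0 } = -1
edge 2 of 14 (red): { none | -1,0 } = -2
edge 3 of 14 (red): { none | -2,-1,0 } = -3
edge 4 of 14 (red): { none | -3,-2,-1,0 } = -4
edge 5 of 14 (blue): { -4 | -3,-2,-1,0 } = -7/2
edge 6 of 14 (blue): { -4,-7/2 | -3,-2,-1,0 } = -13/4
edge 7 of 14 (red): { -4,-7/2 | -13/4,-3,-2,-1,0 } = -27/8
edge 8 of 14 (blue): { -4,-7/2,-27/8 | -13/4,-3,-2,-1,0 } = -53/16
edge 9 of 14 (red): { -4,-7/2,-27/8 | -53/16,-13/4,-3,-2,-1,0 } = -107/32
edge 10 of 14 (blue): { -4,-7/2,-27/8,-107/32 | -53/16,-13/4,-3,-2,-1,0 } = -213/64
edge 11 of 14 (blue): { -4,-7/2,-27/8,-107/32,-213/64 | -53/16,-13/4,-3,-2,-1,0 } = -425/128
edge 12 of 14 (blue): { -4,-7/2,-27/8,-107/32,-213/64,-425/128 | -53/16,-13/4,-3,-2,-1,0 } = -849/256
edge 13 of 14 (red): { -4,-7/2,-27/8,-107/32,-213/64,-425/128 | -849/256,-53/16,-13/4,-3,-2,-1,0 } = -1699/512
edge 14 of 14 (red): { -4,-7/2,-27/8,-107/32,-213/64,-425/128 | -1699/512,-849/256,-53/16,-13/4,-3,-2,-1,0 } = -3399/1024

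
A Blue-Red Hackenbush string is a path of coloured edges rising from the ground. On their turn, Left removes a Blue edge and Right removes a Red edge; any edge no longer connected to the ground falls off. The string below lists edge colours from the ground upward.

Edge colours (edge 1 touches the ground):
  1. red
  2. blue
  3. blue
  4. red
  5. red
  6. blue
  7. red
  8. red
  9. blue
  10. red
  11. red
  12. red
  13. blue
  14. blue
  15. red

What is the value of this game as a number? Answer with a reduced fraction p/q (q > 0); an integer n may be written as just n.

Prefix values for red blue blue red red blue red red blue red red red blue blue red via {L|R} + simplicity:
g(r) = { · | 0 } so -1
g(rb) = { -1 | 0 } so -1/2
g(rbb) = { -1,-1/2 | 0 } so -1/4
g(rbbr) = { -1,-1/2 | -1/4,0 } so -3/8
g(rbbrr) = { -1,-1/2 | -3/8,-1/4,0 } so -7/16
g(rbbrrb) = { -1,-1/2,-7/16 | -3/8,-1/4,0 } so -13/32
g(rbbrrbr) = { -1,-1/2,-7/16 | -13/32,-3/8,-1/4,0 } so -27/64
g(rbbrrbrr) = { -1,-1/2,-7/16 | -27/64,-13/32,-3/8,-1/4,0 } so -55/128
g(rbbrrbrrb) = { -1,-1/2,-7/16,-55/128 | -27/64,-13/32,-3/8,-1/4,0 } so -109/256
g(rbbrrbrrbr) = { -1,-1/2,-7/16,-55/128 | -109/256,-27/64,-13/32,-3/8,-1/4,0 } so -219/512
g(rbbrrbrrbrr) = { -1,-1/2,-7/16,-55/128 | -219/512,-109/256,-27/64,-13/32,-3/8,-1/4,0 } so -439/1024
g(rbbrrbrrbrrr) = { -1,-1/2,-7/16,-55/128 | -439/1024,-219/512,-109/256,-27/64,-13/32,-3/8,-1/4,0 } so -879/2048
g(rbbrrbrrbrrrb) = { -1,-1/2,-7/16,-55/128,-879/2048 | -439/1024,-219/512,-109/256,-27/64,-13/32,-3/8,-1/4,0 } so -1757/4096
g(rbbrrbrrbrrrbb) = { -1,-1/2,-7/16,-55/128,-879/2048,-1757/4096 | -439/1024,-219/512,-109/256,-27/64,-13/32,-3/8,-1/4,0 } so -3513/8192
g(rbbrrbrrbrrrbbr) = { -1,-1/2,-7/16,-55/128,-879/2048,-1757/4096 | -3513/8192,-439/1024,-219/512,-109/256,-27/64,-13/32,-3/8,-1/4,0 } so -7027/16384

-7027/16384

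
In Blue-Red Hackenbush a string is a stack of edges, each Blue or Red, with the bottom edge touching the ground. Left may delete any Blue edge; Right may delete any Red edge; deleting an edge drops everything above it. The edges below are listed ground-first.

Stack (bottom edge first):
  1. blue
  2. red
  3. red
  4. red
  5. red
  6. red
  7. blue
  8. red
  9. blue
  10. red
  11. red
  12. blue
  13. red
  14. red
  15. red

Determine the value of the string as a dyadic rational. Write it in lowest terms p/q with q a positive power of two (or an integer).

Prefix values for blue red red red red red blue red blue red red blue red red red via {L|R} + simplicity:
step 1: add blue to get b; options L={ 0 } R={ (no moves) } => 1
step 2: add red to get br; options L={ 0 } R={ 1 } => 1/2
step 3: add red to get brr; options L={ 0 } R={ 1/2 1 } => 1/4
step 4: add red to get brrr; options L={ 0 } R={ 1/4 1/2 1 } => 1/8
step 5: add red to get brrrr; options L={ 0 } R={ 1/8 1/4 1/2 1 } => 1/16
step 6: add red to get brrrrr; options L={ 0 } R={ 1/16 1/8 1/4 1/2 1 } => 1/32
step 7: add blue to get brrrrrb; options L={ 0 1/32 } R={ 1/16 1/8 1/4 1/2 1 } => 3/64
step 8: add red to get brrrrrbr; options L={ 0 1/32 } R={ 3/64 1/16 1/8 1/4 1/2 1 } => 5/128
step 9: add blue to get brrrrrbrb; options L={ 0 1/32 5/128 } R={ 3/64 1/16 1/8 1/4 1/2 1 } => 11/256
step 10: add red to get brrrrrbrbr; options L={ 0 1/32 5/128 } R={ 11/256 3/64 1/16 1/8 1/4 1/2 1 } => 21/512
step 11: add red to get brrrrrbrbrr; options L={ 0 1/32 5/128 } R={ 21/512 11/256 3/64 1/16 1/8 1/4 1/2 1 } => 41/1024
step 12: add blue to get brrrrrbrbrrb; options L={ 0 1/32 5/128 41/1024 } R={ 21/512 11/256 3/64 1/16 1/8 1/4 1/2 1 } => 83/2048
step 13: add red to get brrrrrbrbrrbr; options L={ 0 1/32 5/128 41/1024 } R={ 83/2048 21/512 11/256 3/64 1/16 1/8 1/4 1/2 1 } => 165/4096
step 14: add red to get brrrrrbrbrrbrr; options L={ 0 1/32 5/128 41/1024 } R={ 165/4096 83/2048 21/512 11/256 3/64 1/16 1/8 1/4 1/2 1 } => 329/8192
step 15: add red to get brrrrrbrbrrbrrr; options L={ 0 1/32 5/128 41/1024 } R={ 329/8192 165/4096 83/2048 21/512 11/256 3/64 1/16 1/8 1/4 1/2 1 } => 657/16384

657/16384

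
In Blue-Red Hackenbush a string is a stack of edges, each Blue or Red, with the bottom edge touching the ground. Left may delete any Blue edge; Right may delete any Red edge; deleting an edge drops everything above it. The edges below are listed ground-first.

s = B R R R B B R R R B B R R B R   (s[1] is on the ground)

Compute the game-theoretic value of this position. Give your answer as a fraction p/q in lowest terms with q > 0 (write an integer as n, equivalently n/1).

3173/16384

v_1 [B]  L=[0]  R=[none]  -> 1
v_2 [BR]  L=[0]  R=[1]  -> 1/2
v_3 [BRR]  L=[0]  R=[1/2 1]  -> 1/4
v_4 [BRRR]  L=[0]  R=[1/4 1/2 1]  -> 1/8
v_5 [BRRRB]  L=[0 1/8]  R=[1/4 1/2 1]  -> 3/16
v_6 [BRRRBB]  L=[0 1/8 3/16]  R=[1/4 1/2 1]  -> 7/32
v_7 [BRRRBBR]  L=[0 1/8 3/16]  R=[7/32 1/4 1/2 1]  -> 13/64
v_8 [BRRRBBRR]  L=[0 1/8 3/16]  R=[13/64 7/32 1/4 1/2 1]  -> 25/128
v_9 [BRRRBBRRR]  L=[0 1/8 3/16]  R=[25/128 13/64 7/32 1/4 1/2 1]  -> 49/256
v_10 [BRRRBBRRRB]  L=[0 1/8 3/16 49/256]  R=[25/128 13/64 7/32 1/4 1/2 1]  -> 99/512
v_11 [BRRRBBRRRBB]  L=[0 1/8 3/16 49/256 99/512]  R=[25/128 13/64 7/32 1/4 1/2 1]  -> 199/1024
v_12 [BRRRBBRRRBBR]  L=[0 1/8 3/16 49/256 99/512]  R=[199/1024 25/128 13/64 7/32 1/4 1/2 1]  -> 397/2048
v_13 [BRRRBBRRRBBRR]  L=[0 1/8 3/16 49/256 99/512]  R=[397/2048 199/1024 25/128 13/64 7/32 1/4 1/2 1]  -> 793/4096
v_14 [BRRRBBRRRBBRRB]  L=[0 1/8 3/16 49/256 99/512 793/4096]  R=[397/2048 199/1024 25/128 13/64 7/32 1/4 1/2 1]  -> 1587/8192
v_15 [BRRRBBRRRBBRRBR]  L=[0 1/8 3/16 49/256 99/512 793/4096]  R=[1587/8192 397/2048 199/1024 25/128 13/64 7/32 1/4 1/2 1]  -> 3173/16384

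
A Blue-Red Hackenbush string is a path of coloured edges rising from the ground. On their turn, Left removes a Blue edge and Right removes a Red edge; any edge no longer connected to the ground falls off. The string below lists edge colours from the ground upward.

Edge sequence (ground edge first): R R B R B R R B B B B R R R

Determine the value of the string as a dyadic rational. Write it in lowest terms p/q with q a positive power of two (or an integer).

1 of 14 · R · max L −∞ · min R 0 = -1
2 of 14 · RR · max L −∞ · min R -1 = -2
3 of 14 · RRB · max L -2 · min R -1 = -3/2
4 of 14 · RRBR · max L -2 · min R -3/2 = -7/4
5 of 14 · RRBRB · max L -7/4 · min R -3/2 = -13/8
6 of 14 · RRBRBR · max L -7/4 · min R -13/8 = -27/16
7 of 14 · RRBRBRR · max L -7/4 · min R -27/16 = -55/32
8 of 14 · RRBRBRRB · max L -55/32 · min R -27/16 = -109/64
9 of 14 · RRBRBRRBB · max L -109/64 · min R -27/16 = -217/128
10 of 14 · RRBRBRRBBB · max L -217/128 · min R -27/16 = -433/256
11 of 14 · RRBRBRRBBBB · max L -433/256 · min R -27/16 = -865/512
12 of 14 · RRBRBRRBBBBR · max L -433/256 · min R -865/512 = -1731/1024
13 of 14 · RRBRBRRBBBBRR · max L -433/256 · min R -1731/1024 = -3463/2048
14 of 14 · RRBRBRRBBBBRRR · max L -433/256 · min R -3463/2048 = -6927/4096

-6927/4096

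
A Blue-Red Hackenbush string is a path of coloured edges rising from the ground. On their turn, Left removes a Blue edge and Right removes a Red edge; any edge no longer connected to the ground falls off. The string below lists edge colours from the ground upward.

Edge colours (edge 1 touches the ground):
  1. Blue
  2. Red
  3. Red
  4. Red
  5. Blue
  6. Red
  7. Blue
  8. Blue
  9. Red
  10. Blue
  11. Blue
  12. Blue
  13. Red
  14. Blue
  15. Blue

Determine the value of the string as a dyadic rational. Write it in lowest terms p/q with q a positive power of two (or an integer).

Recurse on prefixes of the 15-edge string Blue Red Red Red Blue Red Blue Blue Red Blue Blue Blue Red Blue Blue:
step 1: add Blue to get B; options L={ 0 } R={ none } → 1
step 2: add Red to get BR; options L={ 0 } R={ 1 } → 1/2
step 3: add Red to get BRR; options L={ 0 } R={ 1/2 1 } → 1/4
step 4: add Red to get BRRR; options L={ 0 } R={ 1/4 1/2 1 } → 1/8
step 5: add Blue to get BRRRB; options L={ 0 1/8 } R={ 1/4 1/2 1 } → 3/16
step 6: add Red to get BRRRBR; options L={ 0 1/8 } R={ 3/16 1/4 1/2 1 } → 5/32
step 7: add Blue to get BRRRBRB; options L={ 0 1/8 5/32 } R={ 3/16 1/4 1/2 1 } → 11/64
step 8: add Blue to get BRRRBRBB; options L={ 0 1/8 5/32 11/64 } R={ 3/16 1/4 1/2 1 } → 23/128
step 9: add Red to get BRRRBRBBR; options L={ 0 1/8 5/32 11/64 } R={ 23/128 3/16 1/4 1/2 1 } → 45/256
step 10: add Blue to get BRRRBRBBRB; options L={ 0 1/8 5/32 11/64 45/256 } R={ 23/128 3/16 1/4 1/2 1 } → 91/512
step 11: add Blue to get BRRRBRBBRBB; options L={ 0 1/8 5/32 11/64 45/256 91/512 } R={ 23/128 3/16 1/4 1/2 1 } → 183/1024
step 12: add Blue to get BRRRBRBBRBBB; options L={ 0 1/8 5/32 11/64 45/256 91/512 183/1024 } R={ 23/128 3/16 1/4 1/2 1 } → 367/2048
step 13: add Red to get BRRRBRBBRBBBR; options L={ 0 1/8 5/32 11/64 45/256 91/512 183/1024 } R={ 367/2048 23/128 3/16 1/4 1/2 1 } → 733/4096
step 14: add Blue to get BRRRBRBBRBBBRB; options L={ 0 1/8 5/32 11/64 45/256 91/512 183/1024 733/4096 } R={ 367/2048 23/128 3/16 1/4 1/2 1 } → 1467/8192
step 15: add Blue to get BRRRBRBBRBBBRBB; options L={ 0 1/8 5/32 11/64 45/256 91/512 183/1024 733/4096 1467/8192 } R={ 367/2048 23/128 3/16 1/4 1/2 1 } → 2935/16384

2935/16384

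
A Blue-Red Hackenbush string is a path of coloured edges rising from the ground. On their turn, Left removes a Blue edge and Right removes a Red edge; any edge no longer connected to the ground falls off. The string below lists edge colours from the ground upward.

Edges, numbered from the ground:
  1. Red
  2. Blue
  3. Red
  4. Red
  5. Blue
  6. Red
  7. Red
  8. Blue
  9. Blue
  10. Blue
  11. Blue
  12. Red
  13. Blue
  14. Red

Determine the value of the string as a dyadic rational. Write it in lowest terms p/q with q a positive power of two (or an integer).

-6923/8192

Prefix values for Red Blue Red Red Blue Red Red Blue Blue Blue Blue Red Blue Red via {L|R} + simplicity:
v_1 [R]  L=[none]  R=[0]  gives -1
v_2 [RB]  L=[-1]  R=[0]  gives -1/2
v_3 [RBR]  L=[-1]  R=[-1/2, 0]  gives -3/4
v_4 [RBRR]  L=[-1]  R=[-3/4, -1/2, 0]  gives -7/8
v_5 [RBRRB]  L=[-1, -7/8]  R=[-3/4, -1/2, 0]  gives -13/16
v_6 [RBRRBR]  L=[-1, -7/8]  R=[-13/16, -3/4, -1/2, 0]  gives -27/32
v_7 [RBRRBRR]  L=[-1, -7/8]  R=[-27/32, -13/16, -3/4, -1/2, 0]  gives -55/64
v_8 [RBRRBRRB]  L=[-1, -7/8, -55/64]  R=[-27/32, -13/16, -3/4, -1/2, 0]  gives -109/128
v_9 [RBRRBRRBB]  L=[-1, -7/8, -55/64, -109/128]  R=[-27/32, -13/16, -3/4, -1/2, 0]  gives -217/256
v_10 [RBRRBRRBBB]  L=[-1, -7/8, -55/64, -109/128, -217/256]  R=[-27/32, -13/16, -3/4, -1/2, 0]  gives -433/512
v_11 [RBRRBRRBBBB]  L=[-1, -7/8, -55/64, -109/128, -217/256, -433/512]  R=[-27/32, -13/16, -3/4, -1/2, 0]  gives -865/1024
v_12 [RBRRBRRBBBBR]  L=[-1, -7/8, -55/64, -109/128, -217/256, -433/512]  R=[-865/1024, -27/32, -13/16, -3/4, -1/2, 0]  gives -1731/2048
v_13 [RBRRBRRBBBBRB]  L=[-1, -7/8, -55/64, -109/128, -217/256, -433/512, -1731/2048]  R=[-865/1024, -27/32, -13/16, -3/4, -1/2, 0]  gives -3461/4096
v_14 [RBRRBRRBBBBRBR]  L=[-1, -7/8, -55/64, -109/128, -217/256, -433/512, -1731/2048]  R=[-3461/4096, -865/1024, -27/32, -13/16, -3/4, -1/2, 0]  gives -6923/8192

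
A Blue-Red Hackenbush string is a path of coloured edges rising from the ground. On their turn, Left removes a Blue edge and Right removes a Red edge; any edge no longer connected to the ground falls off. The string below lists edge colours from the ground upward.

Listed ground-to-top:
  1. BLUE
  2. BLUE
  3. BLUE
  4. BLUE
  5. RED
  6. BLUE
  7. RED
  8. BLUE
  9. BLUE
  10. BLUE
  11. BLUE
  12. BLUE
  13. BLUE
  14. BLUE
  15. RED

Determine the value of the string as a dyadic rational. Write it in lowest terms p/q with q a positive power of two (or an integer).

Prefix values for BLUE BLUE BLUE BLUE RED BLUE RED BLUE BLUE BLUE BLUE BLUE BLUE BLUE RED via {L|R} + simplicity:
step 1: add BLUE to get B; options L={ 0 } R={  } => 1
step 2: add BLUE to get BB; options L={ 0, 1 } R={  } => 2
step 3: add BLUE to get BBB; options L={ 0, 1, 2 } R={  } => 3
step 4: add BLUE to get BBBB; options L={ 0, 1, 2, 3 } R={  } => 4
step 5: add RED to get BBBBR; options L={ 0, 1, 2, 3 } R={ 4 } => 7/2
step 6: add BLUE to get BBBBRB; options L={ 0, 1, 2, 3, 7/2 } R={ 4 } => 15/4
step 7: add RED to get BBBBRBR; options L={ 0, 1, 2, 3, 7/2 } R={ 15/4, 4 } => 29/8
step 8: add BLUE to get BBBBRBRB; options L={ 0, 1, 2, 3, 7/2, 29/8 } R={ 15/4, 4 } => 59/16
step 9: add BLUE to get BBBBRBRBB; options L={ 0, 1, 2, 3, 7/2, 29/8, 59/16 } R={ 15/4, 4 } => 119/32
step 10: add BLUE to get BBBBRBRBBB; options L={ 0, 1, 2, 3, 7/2, 29/8, 59/16, 119/32 } R={ 15/4, 4 } => 239/64
step 11: add BLUE to get BBBBRBRBBBB; options L={ 0, 1, 2, 3, 7/2, 29/8, 59/16, 119/32, 239/64 } R={ 15/4, 4 } => 479/128
step 12: add BLUE to get BBBBRBRBBBBB; options L={ 0, 1, 2, 3, 7/2, 29/8, 59/16, 119/32, 239/64, 479/128 } R={ 15/4, 4 } => 959/256
step 13: add BLUE to get BBBBRBRBBBBBB; options L={ 0, 1, 2, 3, 7/2, 29/8, 59/16, 119/32, 239/64, 479/128, 959/256 } R={ 15/4, 4 } => 1919/512
step 14: add BLUE to get BBBBRBRBBBBBBB; options L={ 0, 1, 2, 3, 7/2, 29/8, 59/16, 119/32, 239/64, 479/128, 959/256, 1919/512 } R={ 15/4, 4 } => 3839/1024
step 15: add RED to get BBBBRBRBBBBBBBR; options L={ 0, 1, 2, 3, 7/2, 29/8, 59/16, 119/32, 239/64, 479/128, 959/256, 1919/512 } R={ 3839/1024, 15/4, 4 } => 7677/2048

7677/2048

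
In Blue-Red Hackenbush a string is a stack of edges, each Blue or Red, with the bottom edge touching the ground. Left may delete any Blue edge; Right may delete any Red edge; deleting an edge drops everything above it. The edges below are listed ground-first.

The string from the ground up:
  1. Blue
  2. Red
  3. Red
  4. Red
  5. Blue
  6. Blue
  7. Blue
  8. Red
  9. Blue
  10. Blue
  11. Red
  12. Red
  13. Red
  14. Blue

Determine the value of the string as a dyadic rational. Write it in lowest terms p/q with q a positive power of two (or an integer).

Prefix values for Blue Red Red Red Blue Blue Blue Red Blue Blue Red Red Red Blue via {L|R} + simplicity:
1 of 14 · B · max L 0 · min R +∞ = 1
2 of 14 · BR · max L 0 · min R 1 = 1/2
3 of 14 · BRR · max L 0 · min R 1/2 = 1/4
4 of 14 · BRRR · max L 0 · min R 1/4 = 1/8
5 of 14 · BRRRB · max L 1/8 · min R 1/4 = 3/16
6 of 14 · BRRRBB · max L 3/16 · min R 1/4 = 7/32
7 of 14 · BRRRBBB · max L 7/32 · min R 1/4 = 15/64
8 of 14 · BRRRBBBR · max L 7/32 · min R 15/64 = 29/128
9 of 14 · BRRRBBBRB · max L 29/128 · min R 15/64 = 59/256
10 of 14 · BRRRBBBRBB · max L 59/256 · min R 15/64 = 119/512
11 of 14 · BRRRBBBRBBR · max L 59/256 · min R 119/512 = 237/1024
12 of 14 · BRRRBBBRBBRR · max L 59/256 · min R 237/1024 = 473/2048
13 of 14 · BRRRBBBRBBRRR · max L 59/256 · min R 473/2048 = 945/4096
14 of 14 · BRRRBBBRBBRRRB · max L 945/4096 · min R 473/2048 = 1891/8192

1891/8192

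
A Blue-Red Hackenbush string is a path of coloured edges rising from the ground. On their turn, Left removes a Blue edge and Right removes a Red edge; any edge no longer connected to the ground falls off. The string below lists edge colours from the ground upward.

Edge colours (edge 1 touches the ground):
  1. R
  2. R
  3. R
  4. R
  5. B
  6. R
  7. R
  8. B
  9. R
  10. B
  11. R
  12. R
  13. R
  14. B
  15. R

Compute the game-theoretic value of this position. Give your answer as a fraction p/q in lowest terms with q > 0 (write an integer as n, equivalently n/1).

-7867/2048

Build G(s[:k]) for k = 1..15, string s = R R R R B R R B R B R R R B R.
G_1 [R]  L=[∅]  R=[0]  — -1
G_2 [RR]  L=[∅]  R=[-1, 0]  — -2
G_3 [RRR]  L=[∅]  R=[-2, -1, 0]  — -3
G_4 [RRRR]  L=[∅]  R=[-3, -2, -1, 0]  — -4
G_5 [RRRRB]  L=[-4]  R=[-3, -2, -1, 0]  — -7/2
G_6 [RRRRBR]  L=[-4]  R=[-7/2, -3, -2, -1, 0]  — -15/4
G_7 [RRRRBRR]  L=[-4]  R=[-15/4, -7/2, -3, -2, -1, 0]  — -31/8
G_8 [RRRRBRRB]  L=[-4, -31/8]  R=[-15/4, -7/2, -3, -2, -1, 0]  — -61/16
G_9 [RRRRBRRBR]  L=[-4, -31/8]  R=[-61/16, -15/4, -7/2, -3, -2, -1, 0]  — -123/32
G_10 [RRRRBRRBRB]  L=[-4, -31/8, -123/32]  R=[-61/16, -15/4, -7/2, -3, -2, -1, 0]  — -245/64
G_11 [RRRRBRRBRBR]  L=[-4, -31/8, -123/32]  R=[-245/64, -61/16, -15/4, -7/2, -3, -2, -1, 0]  — -491/128
G_12 [RRRRBRRBRBRR]  L=[-4, -31/8, -123/32]  R=[-491/128, -245/64, -61/16, -15/4, -7/2, -3, -2, -1, 0]  — -983/256
G_13 [RRRRBRRBRBRRR]  L=[-4, -31/8, -123/32]  R=[-983/256, -491/128, -245/64, -61/16, -15/4, -7/2, -3, -2, -1, 0]  — -1967/512
G_14 [RRRRBRRBRBRRRB]  L=[-4, -31/8, -123/32, -1967/512]  R=[-983/256, -491/128, -245/64, -61/16, -15/4, -7/2, -3, -2, -1, 0]  — -3933/1024
G_15 [RRRRBRRBRBRRRBR]  L=[-4, -31/8, -123/32, -1967/512]  R=[-3933/1024, -983/256, -491/128, -245/64, -61/16, -15/4, -7/2, -3, -2, -1, 0]  — -7867/2048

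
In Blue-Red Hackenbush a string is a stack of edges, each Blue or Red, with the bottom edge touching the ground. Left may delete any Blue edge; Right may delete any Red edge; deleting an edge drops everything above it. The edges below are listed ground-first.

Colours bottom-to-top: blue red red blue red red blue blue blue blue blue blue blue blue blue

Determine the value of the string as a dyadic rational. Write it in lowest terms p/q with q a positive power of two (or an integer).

5119/16384

Build v(s[:k]) for k = 1..15, string s = blue red red blue red red blue blue blue blue blue blue blue blue blue.
v(b) = { 0 | none } → 1
v(br) = { 0 | 1 } → 1/2
v(brr) = { 0 | 1/2; 1 } → 1/4
v(brrb) = { 0; 1/4 | 1/2; 1 } → 3/8
v(brrbr) = { 0; 1/4 | 3/8; 1/2; 1 } → 5/16
v(brrbrr) = { 0; 1/4 | 5/16; 3/8; 1/2; 1 } → 9/32
v(brrbrrb) = { 0; 1/4; 9/32 | 5/16; 3/8; 1/2; 1 } → 19/64
v(brrbrrbb) = { 0; 1/4; 9/32; 19/64 | 5/16; 3/8; 1/2; 1 } → 39/128
v(brrbrrbbb) = { 0; 1/4; 9/32; 19/64; 39/128 | 5/16; 3/8; 1/2; 1 } → 79/256
v(brrbrrbbbb) = { 0; 1/4; 9/32; 19/64; 39/128; 79/256 | 5/16; 3/8; 1/2; 1 } → 159/512
v(brrbrrbbbbb) = { 0; 1/4; 9/32; 19/64; 39/128; 79/256; 159/512 | 5/16; 3/8; 1/2; 1 } → 319/1024
v(brrbrrbbbbbb) = { 0; 1/4; 9/32; 19/64; 39/128; 79/256; 159/512; 319/1024 | 5/16; 3/8; 1/2; 1 } → 639/2048
v(brrbrrbbbbbbb) = { 0; 1/4; 9/32; 19/64; 39/128; 79/256; 159/512; 319/1024; 639/2048 | 5/16; 3/8; 1/2; 1 } → 1279/4096
v(brrbrrbbbbbbbb) = { 0; 1/4; 9/32; 19/64; 39/128; 79/256; 159/512; 319/1024; 639/2048; 1279/4096 | 5/16; 3/8; 1/2; 1 } → 2559/8192
v(brrbrrbbbbbbbbb) = { 0; 1/4; 9/32; 19/64; 39/128; 79/256; 159/512; 319/1024; 639/2048; 1279/4096; 2559/8192 | 5/16; 3/8; 1/2; 1 } → 5119/16384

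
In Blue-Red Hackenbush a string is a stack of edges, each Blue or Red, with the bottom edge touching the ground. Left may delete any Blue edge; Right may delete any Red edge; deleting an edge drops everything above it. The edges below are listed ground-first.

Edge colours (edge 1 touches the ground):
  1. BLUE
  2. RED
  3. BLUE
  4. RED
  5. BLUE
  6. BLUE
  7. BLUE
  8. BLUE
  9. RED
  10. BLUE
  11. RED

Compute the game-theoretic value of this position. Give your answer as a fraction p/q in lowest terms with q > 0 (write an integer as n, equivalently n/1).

757/1024

Build val(s[:k]) for k = 1..11, string s = BLUE RED BLUE RED BLUE BLUE BLUE BLUE RED BLUE RED.
val(B) = { 0 | (no moves) } gives 1
val(BR) = { 0 | 1 } gives 1/2
val(BRB) = { 0, 1/2 | 1 } gives 3/4
val(BRBR) = { 0, 1/2 | 3/4, 1 } gives 5/8
val(BRBRB) = { 0, 1/2, 5/8 | 3/4, 1 } gives 11/16
val(BRBRBB) = { 0, 1/2, 5/8, 11/16 | 3/4, 1 } gives 23/32
val(BRBRBBB) = { 0, 1/2, 5/8, 11/16, 23/32 | 3/4, 1 } gives 47/64
val(BRBRBBBB) = { 0, 1/2, 5/8, 11/16, 23/32, 47/64 | 3/4, 1 } gives 95/128
val(BRBRBBBBR) = { 0, 1/2, 5/8, 11/16, 23/32, 47/64 | 95/128, 3/4, 1 } gives 189/256
val(BRBRBBBBRB) = { 0, 1/2, 5/8, 11/16, 23/32, 47/64, 189/256 | 95/128, 3/4, 1 } gives 379/512
val(BRBRBBBBRBR) = { 0, 1/2, 5/8, 11/16, 23/32, 47/64, 189/256 | 379/512, 95/128, 3/4, 1 } gives 757/1024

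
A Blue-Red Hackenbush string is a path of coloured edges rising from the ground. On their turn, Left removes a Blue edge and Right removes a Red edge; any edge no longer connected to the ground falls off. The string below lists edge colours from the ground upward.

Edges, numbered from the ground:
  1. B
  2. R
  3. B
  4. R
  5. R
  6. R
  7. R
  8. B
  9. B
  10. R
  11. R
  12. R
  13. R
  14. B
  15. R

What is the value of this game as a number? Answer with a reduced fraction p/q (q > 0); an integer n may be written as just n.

8581/16384

1 of 15 · B · max L 0 · min R +∞ → 1
2 of 15 · BR · max L 0 · min R 1 → 1/2
3 of 15 · BRB · max L 1/2 · min R 1 → 3/4
4 of 15 · BRBR · max L 1/2 · min R 3/4 → 5/8
5 of 15 · BRBRR · max L 1/2 · min R 5/8 → 9/16
6 of 15 · BRBRRR · max L 1/2 · min R 9/16 → 17/32
7 of 15 · BRBRRRR · max L 1/2 · min R 17/32 → 33/64
8 of 15 · BRBRRRRB · max L 33/64 · min R 17/32 → 67/128
9 of 15 · BRBRRRRBB · max L 67/128 · min R 17/32 → 135/256
10 of 15 · BRBRRRRBBR · max L 67/128 · min R 135/256 → 269/512
11 of 15 · BRBRRRRBBRR · max L 67/128 · min R 269/512 → 537/1024
12 of 15 · BRBRRRRBBRRR · max L 67/128 · min R 537/1024 → 1073/2048
13 of 15 · BRBRRRRBBRRRR · max L 67/128 · min R 1073/2048 → 2145/4096
14 of 15 · BRBRRRRBBRRRRB · max L 2145/4096 · min R 1073/2048 → 4291/8192
15 of 15 · BRBRRRRBBRRRRBR · max L 2145/4096 · min R 4291/8192 → 8581/16384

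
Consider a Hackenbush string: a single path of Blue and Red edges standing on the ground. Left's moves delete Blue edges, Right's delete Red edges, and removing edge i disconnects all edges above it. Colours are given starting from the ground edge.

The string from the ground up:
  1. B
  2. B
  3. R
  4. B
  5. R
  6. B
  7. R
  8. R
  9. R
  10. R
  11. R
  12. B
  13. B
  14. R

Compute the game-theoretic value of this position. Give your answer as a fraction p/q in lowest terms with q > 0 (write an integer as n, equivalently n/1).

B: Left { 0 }, Right {  } -> simplest 1
BB: Left { 0 1 }, Right {  } -> simplest 2
BBR: Left { 0 1 }, Right { 2 } -> simplest 3/2
BBRB: Left { 0 1 3/2 }, Right { 2 } -> simplest 7/4
BBRBR: Left { 0 1 3/2 }, Right { 7/4 2 } -> simplest 13/8
BBRBRB: Left { 0 1 3/2 13/8 }, Right { 7/4 2 } -> simplest 27/16
BBRBRBR: Left { 0 1 3/2 13/8 }, Right { 27/16 7/4 2 } -> simplest 53/32
BBRBRBRR: Left { 0 1 3/2 13/8 }, Right { 53/32 27/16 7/4 2 } -> simplest 105/64
BBRBRBRRR: Left { 0 1 3/2 13/8 }, Right { 105/64 53/32 27/16 7/4 2 } -> simplest 209/128
BBRBRBRRRR: Left { 0 1 3/2 13/8 }, Right { 209/128 105/64 53/32 27/16 7/4 2 } -> simplest 417/256
BBRBRBRRRRR: Left { 0 1 3/2 13/8 }, Right { 417/256 209/128 105/64 53/32 27/16 7/4 2 } -> simplest 833/512
BBRBRBRRRRRB: Left { 0 1 3/2 13/8 833/512 }, Right { 417/256 209/128 105/64 53/32 27/16 7/4 2 } -> simplest 1667/1024
BBRBRBRRRRRBB: Left { 0 1 3/2 13/8 833/512 1667/1024 }, Right { 417/256 209/128 105/64 53/32 27/16 7/4 2 } -> simplest 3335/2048
BBRBRBRRRRRBBR: Left { 0 1 3/2 13/8 833/512 1667/1024 }, Right { 3335/2048 417/256 209/128 105/64 53/32 27/16 7/4 2 } -> simplest 6669/4096

6669/4096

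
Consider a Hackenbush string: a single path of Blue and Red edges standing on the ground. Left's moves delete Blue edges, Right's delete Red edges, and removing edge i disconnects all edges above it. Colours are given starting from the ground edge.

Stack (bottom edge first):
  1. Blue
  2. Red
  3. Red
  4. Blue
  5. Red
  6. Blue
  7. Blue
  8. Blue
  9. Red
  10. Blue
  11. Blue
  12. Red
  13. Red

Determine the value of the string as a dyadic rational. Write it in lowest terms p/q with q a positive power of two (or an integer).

edge 1 of 13 (Blue): { 0 | (no moves) } ⇒ 1
edge 2 of 13 (Red): { 0 | 1 } ⇒ 1/2
edge 3 of 13 (Red): { 0 | 1/2 1 } ⇒ 1/4
edge 4 of 13 (Blue): { 0 1/4 | 1/2 1 } ⇒ 3/8
edge 5 of 13 (Red): { 0 1/4 | 3/8 1/2 1 } ⇒ 5/16
edge 6 of 13 (Blue): { 0 1/4 5/16 | 3/8 1/2 1 } ⇒ 11/32
edge 7 of 13 (Blue): { 0 1/4 5/16 11/32 | 3/8 1/2 1 } ⇒ 23/64
edge 8 of 13 (Blue): { 0 1/4 5/16 11/32 23/64 | 3/8 1/2 1 } ⇒ 47/128
edge 9 of 13 (Red): { 0 1/4 5/16 11/32 23/64 | 47/128 3/8 1/2 1 } ⇒ 93/256
edge 10 of 13 (Blue): { 0 1/4 5/16 11/32 23/64 93/256 | 47/128 3/8 1/2 1 } ⇒ 187/512
edge 11 of 13 (Blue): { 0 1/4 5/16 11/32 23/64 93/256 187/512 | 47/128 3/8 1/2 1 } ⇒ 375/1024
edge 12 of 13 (Red): { 0 1/4 5/16 11/32 23/64 93/256 187/512 | 375/1024 47/128 3/8 1/2 1 } ⇒ 749/2048
edge 13 of 13 (Red): { 0 1/4 5/16 11/32 23/64 93/256 187/512 | 749/2048 375/1024 47/128 3/8 1/2 1 } ⇒ 1497/4096

1497/4096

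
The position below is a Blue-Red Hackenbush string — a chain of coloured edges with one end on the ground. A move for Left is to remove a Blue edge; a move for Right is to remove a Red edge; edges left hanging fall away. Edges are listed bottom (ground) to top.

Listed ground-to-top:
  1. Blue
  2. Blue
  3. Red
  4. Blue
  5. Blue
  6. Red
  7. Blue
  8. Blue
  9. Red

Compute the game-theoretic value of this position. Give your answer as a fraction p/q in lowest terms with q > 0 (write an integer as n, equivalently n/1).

Prefix values for Blue Blue Red Blue Blue Red Blue Blue Red via {L|R} + simplicity:
edge 1 of 9 (Blue): { 0 | (no moves) } ⇒ 1
edge 2 of 9 (Blue): { 0, 1 | (no moves) } ⇒ 2
edge 3 of 9 (Red): { 0, 1 | 2 } ⇒ 3/2
edge 4 of 9 (Blue): { 0, 1, 3/2 | 2 } ⇒ 7/4
edge 5 of 9 (Blue): { 0, 1, 3/2, 7/4 | 2 } ⇒ 15/8
edge 6 of 9 (Red): { 0, 1, 3/2, 7/4 | 15/8, 2 } ⇒ 29/16
edge 7 of 9 (Blue): { 0, 1, 3/2, 7/4, 29/16 | 15/8, 2 } ⇒ 59/32
edge 8 of 9 (Blue): { 0, 1, 3/2, 7/4, 29/16, 59/32 | 15/8, 2 } ⇒ 119/64
edge 9 of 9 (Red): { 0, 1, 3/2, 7/4, 29/16, 59/32 | 119/64, 15/8, 2 } ⇒ 237/128

237/128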